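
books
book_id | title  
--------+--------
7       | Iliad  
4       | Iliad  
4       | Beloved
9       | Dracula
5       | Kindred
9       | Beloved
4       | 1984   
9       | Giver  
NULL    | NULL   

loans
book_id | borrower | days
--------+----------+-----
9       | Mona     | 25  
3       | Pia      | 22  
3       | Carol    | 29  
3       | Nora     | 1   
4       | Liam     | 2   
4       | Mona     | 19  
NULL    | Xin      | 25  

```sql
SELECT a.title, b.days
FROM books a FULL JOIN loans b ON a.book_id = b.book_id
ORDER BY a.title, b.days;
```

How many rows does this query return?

16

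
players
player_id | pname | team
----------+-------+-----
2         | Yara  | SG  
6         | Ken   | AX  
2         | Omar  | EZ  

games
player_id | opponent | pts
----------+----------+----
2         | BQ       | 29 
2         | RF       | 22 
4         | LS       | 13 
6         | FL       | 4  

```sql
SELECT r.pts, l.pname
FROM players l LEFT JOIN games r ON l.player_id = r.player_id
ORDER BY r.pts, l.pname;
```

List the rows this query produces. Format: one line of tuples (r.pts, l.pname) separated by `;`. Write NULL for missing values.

(4, Ken); (22, Omar); (22, Yara); (29, Omar); (29, Yara)

LEFT JOIN keeps every row from `players`; unmatched rows get NULL for `games`'s columns.
Matching on l.player_id = r.player_id.
Matched pairs: 5; unmatched l rows kept: 0.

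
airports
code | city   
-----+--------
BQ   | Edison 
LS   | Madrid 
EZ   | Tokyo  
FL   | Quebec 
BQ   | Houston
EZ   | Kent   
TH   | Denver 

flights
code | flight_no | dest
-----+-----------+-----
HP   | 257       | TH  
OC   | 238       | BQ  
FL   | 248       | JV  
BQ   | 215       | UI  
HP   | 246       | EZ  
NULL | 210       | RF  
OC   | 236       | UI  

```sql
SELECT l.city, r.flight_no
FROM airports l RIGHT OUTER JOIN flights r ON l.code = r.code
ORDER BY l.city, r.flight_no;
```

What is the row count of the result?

8

RIGHT JOIN keeps every row from `flights`; unmatched rows get NULL for `airports`'s columns.
Matching on l.code = r.code. A NULL in a compared column never satisfies the condition.
- l[0] code=BQ → 1 match(es) in r → 1 row(s).
- l[1] code=LS → no match.
- l[2] code=EZ → no match.
- l[3] code=FL → 1 match(es) in r → 1 row(s).
- l[4] code=BQ → 1 match(es) in r → 1 row(s).
- l[5] code=EZ → no match.
- l[6] code=TH → no match.
- plus 5 unmatched r row(s), each kept with NULL l columns.
Total: 3 matched + 5 padded = 8 rows.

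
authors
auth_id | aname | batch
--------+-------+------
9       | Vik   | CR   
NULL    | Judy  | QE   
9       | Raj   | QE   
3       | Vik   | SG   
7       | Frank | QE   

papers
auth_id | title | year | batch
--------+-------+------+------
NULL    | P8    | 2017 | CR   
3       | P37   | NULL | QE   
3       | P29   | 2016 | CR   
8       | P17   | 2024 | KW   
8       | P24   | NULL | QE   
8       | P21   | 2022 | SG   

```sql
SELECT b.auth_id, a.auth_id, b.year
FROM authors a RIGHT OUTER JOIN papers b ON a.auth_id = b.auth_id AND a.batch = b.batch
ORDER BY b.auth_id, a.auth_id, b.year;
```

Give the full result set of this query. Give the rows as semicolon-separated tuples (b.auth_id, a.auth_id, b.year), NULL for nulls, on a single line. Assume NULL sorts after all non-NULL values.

(3, NULL, 2016); (3, NULL, NULL); (8, NULL, 2022); (8, NULL, 2024); (8, NULL, NULL); (NULL, NULL, 2017)

RIGHT JOIN keeps every row from `papers`; unmatched rows get NULL for `authors`'s columns.
Matching on a.auth_id = b.auth_id AND a.batch = b.batch. A NULL in a compared column never satisfies the condition.
- a row (auth_id=9, batch=CR): no match.
- a row (auth_id=NULL, batch=QE): no match.
- a row (auth_id=9, batch=QE): no match.
- a row (auth_id=3, batch=SG): no match.
- a row (auth_id=7, batch=QE): no match.
- 6 b row(s) had no a match → kept, a columns NULL.
After projecting and ordering:
b.auth_id | a.auth_id | b.year
3 | NULL | 2016
3 | NULL | NULL
8 | NULL | 2022
8 | NULL | 2024
8 | NULL | NULL
NULL | NULL | 2017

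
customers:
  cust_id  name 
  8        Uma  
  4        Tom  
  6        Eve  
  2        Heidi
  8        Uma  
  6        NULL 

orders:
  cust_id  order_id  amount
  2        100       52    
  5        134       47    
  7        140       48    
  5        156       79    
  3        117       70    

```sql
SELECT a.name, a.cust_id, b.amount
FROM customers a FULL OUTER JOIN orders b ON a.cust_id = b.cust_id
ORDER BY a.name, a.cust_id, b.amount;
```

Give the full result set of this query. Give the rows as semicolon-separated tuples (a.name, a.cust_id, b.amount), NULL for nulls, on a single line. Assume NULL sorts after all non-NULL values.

(Eve, 6, NULL); (Heidi, 2, 52); (Tom, 4, NULL); (Uma, 8, NULL); (Uma, 8, NULL); (NULL, 6, NULL); (NULL, NULL, 47); (NULL, NULL, 48); (NULL, NULL, 70); (NULL, NULL, 79)

FULL OUTER JOIN keeps every row from both sides; unmatched rows get NULL for the other side's columns.
Matching on a.cust_id = b.cust_id.
Matched pairs: 1; unmatched a rows kept: 5; unmatched b rows kept: 4.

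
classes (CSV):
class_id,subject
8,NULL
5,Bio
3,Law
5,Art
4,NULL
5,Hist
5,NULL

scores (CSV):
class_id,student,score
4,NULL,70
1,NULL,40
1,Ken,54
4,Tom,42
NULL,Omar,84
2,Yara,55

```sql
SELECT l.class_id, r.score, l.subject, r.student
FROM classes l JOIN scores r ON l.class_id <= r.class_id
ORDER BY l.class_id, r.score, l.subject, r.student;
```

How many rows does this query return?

4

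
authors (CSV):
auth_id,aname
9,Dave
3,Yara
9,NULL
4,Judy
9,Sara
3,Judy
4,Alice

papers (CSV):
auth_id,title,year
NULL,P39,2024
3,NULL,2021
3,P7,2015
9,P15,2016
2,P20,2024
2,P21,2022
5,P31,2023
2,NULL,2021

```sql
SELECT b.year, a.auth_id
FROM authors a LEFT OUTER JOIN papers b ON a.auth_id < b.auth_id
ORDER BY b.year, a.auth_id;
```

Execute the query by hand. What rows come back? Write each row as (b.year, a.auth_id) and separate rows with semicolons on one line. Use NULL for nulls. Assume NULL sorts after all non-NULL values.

(2016, 3); (2016, 3); (2016, 4); (2016, 4); (2023, 3); (2023, 3); (2023, 4); (2023, 4); (NULL, 9); (NULL, 9); (NULL, 9)

LEFT JOIN keeps every row from `authors`; unmatched rows get NULL for `papers`'s columns.
Matching on a.auth_id < b.auth_id. A NULL in a compared column never satisfies the condition.
Matched pairs: 8; unmatched a rows kept: 3.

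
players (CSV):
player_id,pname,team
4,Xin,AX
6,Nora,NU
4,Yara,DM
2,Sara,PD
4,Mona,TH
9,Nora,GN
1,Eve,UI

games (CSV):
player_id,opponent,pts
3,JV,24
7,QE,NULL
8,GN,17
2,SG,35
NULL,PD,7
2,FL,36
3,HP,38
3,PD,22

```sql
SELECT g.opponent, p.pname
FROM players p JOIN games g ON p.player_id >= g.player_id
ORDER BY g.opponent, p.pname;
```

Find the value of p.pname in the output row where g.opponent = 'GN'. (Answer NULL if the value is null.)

Nora

INNER JOIN keeps only pairs where the ON condition holds.
Matching on p.player_id >= g.player_id. A NULL in a compared column never satisfies the condition.
- p (player_id=4) pairs with 5 row(s) of g.
- p (player_id=6) pairs with 5 row(s) of g.
- p (player_id=4) pairs with 5 row(s) of g.
- p (player_id=2) pairs with 2 row(s) of g.
- p (player_id=4) pairs with 5 row(s) of g.
- p (player_id=9) pairs with 7 row(s) of g.
- p (player_id=1) has no partner → excluded.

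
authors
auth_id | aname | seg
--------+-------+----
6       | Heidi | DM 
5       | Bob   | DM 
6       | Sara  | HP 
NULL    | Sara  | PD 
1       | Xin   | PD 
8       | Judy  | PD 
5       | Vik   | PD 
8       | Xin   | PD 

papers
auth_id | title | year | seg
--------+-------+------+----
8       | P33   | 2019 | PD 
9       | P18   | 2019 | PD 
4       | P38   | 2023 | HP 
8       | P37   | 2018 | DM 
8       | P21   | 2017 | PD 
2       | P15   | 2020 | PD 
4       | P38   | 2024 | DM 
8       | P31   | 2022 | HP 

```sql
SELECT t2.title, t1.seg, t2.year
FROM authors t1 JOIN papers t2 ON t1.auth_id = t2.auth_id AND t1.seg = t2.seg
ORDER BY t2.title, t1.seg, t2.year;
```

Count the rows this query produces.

4

INNER JOIN keeps only pairs where the ON condition holds.
Matching on t1.auth_id = t2.auth_id AND t1.seg = t2.seg. A NULL in a compared column never satisfies the condition.
- t1 (auth_id=6, seg=DM) has no partner → excluded.
- t1 (auth_id=5, seg=DM) has no partner → excluded.
- t1 (auth_id=6, seg=HP) has no partner → excluded.
- t1 (auth_id=NULL, seg=PD) has no partner → excluded.
- t1 (auth_id=1, seg=PD) has no partner → excluded.
- t1 (auth_id=8, seg=PD) pairs with 2 row(s) of t2.
- t1 (auth_id=5, seg=PD) has no partner → excluded.
- t1 (auth_id=8, seg=PD) pairs with 2 row(s) of t2.
Total: 4 rows.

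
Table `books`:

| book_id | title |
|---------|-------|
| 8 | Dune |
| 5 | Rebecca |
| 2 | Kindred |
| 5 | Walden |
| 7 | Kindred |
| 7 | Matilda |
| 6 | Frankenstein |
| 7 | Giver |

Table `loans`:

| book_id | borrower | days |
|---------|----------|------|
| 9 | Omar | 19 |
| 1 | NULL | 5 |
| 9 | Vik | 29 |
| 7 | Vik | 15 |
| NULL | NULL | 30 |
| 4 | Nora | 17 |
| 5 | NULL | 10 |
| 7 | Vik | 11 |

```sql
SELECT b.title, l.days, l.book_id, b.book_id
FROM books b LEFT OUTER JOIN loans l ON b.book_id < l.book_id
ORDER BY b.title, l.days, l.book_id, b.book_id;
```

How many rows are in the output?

26

LEFT JOIN keeps every row from `books`; unmatched rows get NULL for `loans`'s columns.
Matching on b.book_id < l.book_id. A NULL in a compared column never satisfies the condition.
- book_id=8: 2 matching l row(s), so 2 row(s) emitted.
- book_id=5: 4 matching l row(s), so 4 row(s) emitted.
- book_id=2: 6 matching l row(s), so 6 row(s) emitted.
- book_id=5: 4 matching l row(s), so 4 row(s) emitted.
- book_id=7: 2 matching l row(s), so 2 row(s) emitted.
- book_id=7: 2 matching l row(s), so 2 row(s) emitted.
- book_id=6: 4 matching l row(s), so 4 row(s) emitted.
- book_id=7: 2 matching l row(s), so 2 row(s) emitted.
Total: 26 rows.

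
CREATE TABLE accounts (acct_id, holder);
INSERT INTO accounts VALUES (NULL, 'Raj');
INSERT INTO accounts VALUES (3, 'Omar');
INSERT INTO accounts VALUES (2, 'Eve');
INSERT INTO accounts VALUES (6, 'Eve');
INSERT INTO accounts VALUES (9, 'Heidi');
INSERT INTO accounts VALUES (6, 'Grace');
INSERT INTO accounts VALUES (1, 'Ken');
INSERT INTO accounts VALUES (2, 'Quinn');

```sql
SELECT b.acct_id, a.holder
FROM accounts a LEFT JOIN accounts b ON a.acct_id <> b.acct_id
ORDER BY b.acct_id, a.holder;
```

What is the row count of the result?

LEFT JOIN keeps every row from `accounts a`; unmatched rows get NULL for `accounts b`'s columns.
Matching on a.acct_id <> b.acct_id. A NULL in a compared column never satisfies the condition.
Matched pairs: 38; unmatched a rows kept: 1.
Total: 38 matched + 1 padded = 39 rows.

39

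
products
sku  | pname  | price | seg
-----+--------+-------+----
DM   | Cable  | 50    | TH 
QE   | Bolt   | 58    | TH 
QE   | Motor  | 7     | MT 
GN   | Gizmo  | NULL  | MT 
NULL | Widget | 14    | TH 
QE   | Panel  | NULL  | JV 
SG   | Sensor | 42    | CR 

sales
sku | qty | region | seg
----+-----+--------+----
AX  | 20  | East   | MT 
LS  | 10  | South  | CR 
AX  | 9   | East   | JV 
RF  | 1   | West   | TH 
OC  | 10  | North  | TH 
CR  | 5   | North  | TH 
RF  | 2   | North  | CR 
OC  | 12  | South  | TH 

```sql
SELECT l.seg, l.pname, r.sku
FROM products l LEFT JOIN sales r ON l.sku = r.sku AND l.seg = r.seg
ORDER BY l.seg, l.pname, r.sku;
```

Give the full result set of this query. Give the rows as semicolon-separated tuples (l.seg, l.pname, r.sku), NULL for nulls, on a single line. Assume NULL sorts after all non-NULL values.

(CR, Sensor, NULL); (JV, Panel, NULL); (MT, Gizmo, NULL); (MT, Motor, NULL); (TH, Bolt, NULL); (TH, Cable, NULL); (TH, Widget, NULL)

LEFT JOIN keeps every row from `products`; unmatched rows get NULL for `sales`'s columns.
Matching on l.sku = r.sku AND l.seg = r.seg. A NULL in a compared column never satisfies the condition.
Matched pairs: 0; unmatched l rows kept: 7.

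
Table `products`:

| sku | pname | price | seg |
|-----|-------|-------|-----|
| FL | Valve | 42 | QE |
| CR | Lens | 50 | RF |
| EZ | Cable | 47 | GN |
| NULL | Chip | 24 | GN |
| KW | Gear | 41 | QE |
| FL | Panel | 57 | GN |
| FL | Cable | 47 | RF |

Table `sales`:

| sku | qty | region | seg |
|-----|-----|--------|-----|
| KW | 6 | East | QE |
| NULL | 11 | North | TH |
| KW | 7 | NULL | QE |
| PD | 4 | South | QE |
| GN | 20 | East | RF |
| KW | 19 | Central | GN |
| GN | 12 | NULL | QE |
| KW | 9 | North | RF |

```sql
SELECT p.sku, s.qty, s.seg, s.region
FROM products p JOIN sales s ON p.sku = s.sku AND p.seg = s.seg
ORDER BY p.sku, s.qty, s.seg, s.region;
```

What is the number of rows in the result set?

INNER JOIN keeps only pairs where the ON condition holds.
Matching on p.sku = s.sku AND p.seg = s.seg. A NULL in a compared column never satisfies the condition.
- p row (sku=FL, seg=QE): no match → dropped.
- p row (sku=CR, seg=RF): no match → dropped.
- p row (sku=EZ, seg=GN): no match → dropped.
- p row (sku=NULL, seg=GN): no match → dropped.
- p row (sku=KW, seg=QE): matches 2 s row(s) → 2 output row(s).
- p row (sku=FL, seg=GN): no match → dropped.
- p row (sku=FL, seg=RF): no match → dropped.
Total: 2 rows.

2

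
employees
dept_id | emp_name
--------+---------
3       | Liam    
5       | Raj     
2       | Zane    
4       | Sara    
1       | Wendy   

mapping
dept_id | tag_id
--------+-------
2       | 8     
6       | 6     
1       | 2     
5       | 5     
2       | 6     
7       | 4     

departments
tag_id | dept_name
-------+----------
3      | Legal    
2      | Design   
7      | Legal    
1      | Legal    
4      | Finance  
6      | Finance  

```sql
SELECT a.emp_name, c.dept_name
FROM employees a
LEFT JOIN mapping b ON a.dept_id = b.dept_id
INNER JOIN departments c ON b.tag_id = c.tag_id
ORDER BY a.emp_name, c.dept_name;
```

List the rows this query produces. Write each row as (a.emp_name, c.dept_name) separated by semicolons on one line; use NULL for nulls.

(Wendy, Design); (Zane, Finance)

Joins associate left-to-right: employees LEFT JOIN mapping on dept_id gives 6 intermediate row(s).
Then INNER JOIN `departments c` on tag_id: keep only rows whose b.tag_id appears in c.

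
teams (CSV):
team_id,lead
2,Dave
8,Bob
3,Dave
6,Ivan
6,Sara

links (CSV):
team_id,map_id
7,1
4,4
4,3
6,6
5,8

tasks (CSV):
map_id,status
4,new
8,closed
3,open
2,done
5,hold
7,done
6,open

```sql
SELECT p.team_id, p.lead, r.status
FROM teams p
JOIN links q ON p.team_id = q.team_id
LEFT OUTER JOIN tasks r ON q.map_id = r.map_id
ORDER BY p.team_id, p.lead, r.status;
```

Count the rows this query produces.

Joins associate left-to-right: teams INNER JOIN links on team_id gives 2 intermediate row(s).
Then LEFT JOIN `tasks r` on map_id: each of those 2 rows is kept; rows whose q.map_id has no match in r get NULL for r's columns.
Result: 2 row(s).

2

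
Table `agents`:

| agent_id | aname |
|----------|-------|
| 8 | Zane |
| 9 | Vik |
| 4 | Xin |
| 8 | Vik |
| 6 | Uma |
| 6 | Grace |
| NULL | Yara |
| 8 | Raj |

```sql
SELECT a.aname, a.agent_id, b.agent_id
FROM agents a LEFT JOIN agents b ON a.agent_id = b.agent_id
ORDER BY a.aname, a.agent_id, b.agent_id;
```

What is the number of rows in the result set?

16

LEFT JOIN keeps every row from `agents a`; unmatched rows get NULL for `agents b`'s columns.
Matching on a.agent_id = b.agent_id. A NULL in a compared column never satisfies the condition.
- agent_id=8: 3 matching b row(s), so 3 row(s) emitted.
- agent_id=9: 1 matching b row(s), so 1 row(s) emitted.
- agent_id=4: 1 matching b row(s), so 1 row(s) emitted.
- agent_id=8: 3 matching b row(s), so 3 row(s) emitted.
- agent_id=6: 2 matching b row(s), so 2 row(s) emitted.
- agent_id=6: 2 matching b row(s), so 2 row(s) emitted.
- agent_id=NULL: no b row matches, row kept with b columns NULL.
- agent_id=8: 3 matching b row(s), so 3 row(s) emitted.
Total: 15 matched + 1 padded = 16 rows.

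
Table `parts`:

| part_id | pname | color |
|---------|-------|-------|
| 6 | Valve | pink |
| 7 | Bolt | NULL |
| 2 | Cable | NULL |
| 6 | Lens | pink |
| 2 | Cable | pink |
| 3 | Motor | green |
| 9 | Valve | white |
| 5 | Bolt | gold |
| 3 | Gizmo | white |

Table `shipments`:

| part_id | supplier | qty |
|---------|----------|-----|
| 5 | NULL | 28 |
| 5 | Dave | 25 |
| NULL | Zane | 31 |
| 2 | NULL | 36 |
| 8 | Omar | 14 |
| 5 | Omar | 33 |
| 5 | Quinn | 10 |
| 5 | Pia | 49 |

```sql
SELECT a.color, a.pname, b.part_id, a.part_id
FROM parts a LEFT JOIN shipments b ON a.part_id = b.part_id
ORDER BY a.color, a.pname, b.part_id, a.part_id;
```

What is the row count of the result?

13

LEFT JOIN keeps every row from `parts`; unmatched rows get NULL for `shipments`'s columns.
Matching on a.part_id = b.part_id. A NULL in a compared column never satisfies the condition.
- part_id=6: no b row matches, row kept with b columns NULL.
- part_id=7: no b row matches, row kept with b columns NULL.
- part_id=2: 1 matching b row(s), so 1 row(s) emitted.
- part_id=6: no b row matches, row kept with b columns NULL.
- part_id=2: 1 matching b row(s), so 1 row(s) emitted.
- part_id=3: no b row matches, row kept with b columns NULL.
- part_id=9: no b row matches, row kept with b columns NULL.
- part_id=5: 5 matching b row(s), so 5 row(s) emitted.
- part_id=3: no b row matches, row kept with b columns NULL.
Total: 7 matched + 6 padded = 13 rows.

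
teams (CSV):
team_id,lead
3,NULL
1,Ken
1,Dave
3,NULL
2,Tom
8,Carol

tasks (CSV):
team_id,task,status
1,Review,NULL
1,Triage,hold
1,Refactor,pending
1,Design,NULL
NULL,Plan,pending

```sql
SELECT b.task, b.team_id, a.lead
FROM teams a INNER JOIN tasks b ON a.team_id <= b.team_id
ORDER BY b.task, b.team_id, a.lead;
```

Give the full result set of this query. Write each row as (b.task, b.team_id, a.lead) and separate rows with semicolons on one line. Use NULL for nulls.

(Design, 1, Dave); (Design, 1, Ken); (Refactor, 1, Dave); (Refactor, 1, Ken); (Review, 1, Dave); (Review, 1, Ken); (Triage, 1, Dave); (Triage, 1, Ken)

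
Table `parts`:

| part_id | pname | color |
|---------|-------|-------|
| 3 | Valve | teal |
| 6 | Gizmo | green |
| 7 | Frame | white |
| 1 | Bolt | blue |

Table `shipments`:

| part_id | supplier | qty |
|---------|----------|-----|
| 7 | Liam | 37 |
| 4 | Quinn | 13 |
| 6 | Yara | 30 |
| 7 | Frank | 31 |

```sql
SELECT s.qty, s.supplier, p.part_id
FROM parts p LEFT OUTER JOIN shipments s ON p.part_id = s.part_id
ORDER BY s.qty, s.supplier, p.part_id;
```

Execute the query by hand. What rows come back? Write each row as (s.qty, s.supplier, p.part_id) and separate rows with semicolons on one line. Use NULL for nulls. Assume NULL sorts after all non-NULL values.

LEFT JOIN keeps every row from `parts`; unmatched rows get NULL for `shipments`'s columns.
Matching on p.part_id = s.part_id.
Matched pairs: 3; unmatched p rows kept: 2.

(30, Yara, 6); (31, Frank, 7); (37, Liam, 7); (NULL, NULL, 1); (NULL, NULL, 3)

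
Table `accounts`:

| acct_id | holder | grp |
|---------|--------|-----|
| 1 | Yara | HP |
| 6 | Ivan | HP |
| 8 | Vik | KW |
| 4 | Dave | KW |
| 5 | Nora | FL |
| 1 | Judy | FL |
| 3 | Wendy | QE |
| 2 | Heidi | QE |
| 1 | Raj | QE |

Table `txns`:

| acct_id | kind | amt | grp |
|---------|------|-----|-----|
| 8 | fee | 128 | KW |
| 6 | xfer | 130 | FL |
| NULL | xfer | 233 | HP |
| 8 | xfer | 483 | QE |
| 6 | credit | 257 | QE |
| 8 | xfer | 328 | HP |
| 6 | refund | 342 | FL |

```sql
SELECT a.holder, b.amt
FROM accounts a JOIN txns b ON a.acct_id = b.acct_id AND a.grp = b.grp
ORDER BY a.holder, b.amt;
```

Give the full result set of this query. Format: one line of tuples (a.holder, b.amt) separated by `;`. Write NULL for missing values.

(Vik, 128)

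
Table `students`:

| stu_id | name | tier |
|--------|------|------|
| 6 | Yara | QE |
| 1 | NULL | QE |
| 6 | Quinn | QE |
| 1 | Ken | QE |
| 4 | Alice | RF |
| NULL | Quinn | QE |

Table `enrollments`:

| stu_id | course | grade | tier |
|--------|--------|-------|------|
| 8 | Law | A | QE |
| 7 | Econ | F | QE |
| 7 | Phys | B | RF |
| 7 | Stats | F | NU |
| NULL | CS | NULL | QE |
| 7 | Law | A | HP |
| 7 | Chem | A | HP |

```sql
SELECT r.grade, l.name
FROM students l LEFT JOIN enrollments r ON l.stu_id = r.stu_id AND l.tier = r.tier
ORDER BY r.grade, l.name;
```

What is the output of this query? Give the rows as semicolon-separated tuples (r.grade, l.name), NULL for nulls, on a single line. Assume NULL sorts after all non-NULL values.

(NULL, Alice); (NULL, Ken); (NULL, Quinn); (NULL, Quinn); (NULL, Yara); (NULL, NULL)

LEFT JOIN keeps every row from `students`; unmatched rows get NULL for `enrollments`'s columns.
Matching on l.stu_id = r.stu_id AND l.tier = r.tier. A NULL in a compared column never satisfies the condition.
- l (stu_id=6, tier=QE) has no partner → padded with NULL.
- l (stu_id=1, tier=QE) has no partner → padded with NULL.
- l (stu_id=6, tier=QE) has no partner → padded with NULL.
- l (stu_id=1, tier=QE) has no partner → padded with NULL.
- l (stu_id=4, tier=RF) has no partner → padded with NULL.
- l (stu_id=NULL, tier=QE) has no partner → padded with NULL.
After projecting and ordering:
r.grade | l.name
NULL | Alice
NULL | Ken
NULL | Quinn
NULL | Quinn
NULL | Yara
NULL | NULL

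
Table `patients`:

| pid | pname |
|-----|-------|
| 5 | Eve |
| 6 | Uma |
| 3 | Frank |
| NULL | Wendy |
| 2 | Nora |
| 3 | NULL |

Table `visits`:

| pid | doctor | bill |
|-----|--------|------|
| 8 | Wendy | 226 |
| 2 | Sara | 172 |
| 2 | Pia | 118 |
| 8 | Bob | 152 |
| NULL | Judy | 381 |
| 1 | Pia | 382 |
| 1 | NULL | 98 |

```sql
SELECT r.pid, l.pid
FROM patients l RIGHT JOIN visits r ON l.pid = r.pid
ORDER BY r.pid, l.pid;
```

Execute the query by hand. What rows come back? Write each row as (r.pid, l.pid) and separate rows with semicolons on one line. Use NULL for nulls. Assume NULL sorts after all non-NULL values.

(1, NULL); (1, NULL); (2, 2); (2, 2); (8, NULL); (8, NULL); (NULL, NULL)

RIGHT JOIN keeps every row from `visits`; unmatched rows get NULL for `patients`'s columns.
Matching on l.pid = r.pid. A NULL in a compared column never satisfies the condition.
- l row (pid=5): no match.
- l row (pid=6): no match.
- l row (pid=3): no match.
- l row (pid=NULL): no match.
- l row (pid=2): matches 2 r row(s) → 2 output row(s).
- l row (pid=3): no match.
- 5 r row(s) had no l match → kept, l columns NULL.
After projecting and ordering:
r.pid | l.pid
1 | NULL
1 | NULL
2 | 2
2 | 2
8 | NULL
8 | NULL
NULL | NULL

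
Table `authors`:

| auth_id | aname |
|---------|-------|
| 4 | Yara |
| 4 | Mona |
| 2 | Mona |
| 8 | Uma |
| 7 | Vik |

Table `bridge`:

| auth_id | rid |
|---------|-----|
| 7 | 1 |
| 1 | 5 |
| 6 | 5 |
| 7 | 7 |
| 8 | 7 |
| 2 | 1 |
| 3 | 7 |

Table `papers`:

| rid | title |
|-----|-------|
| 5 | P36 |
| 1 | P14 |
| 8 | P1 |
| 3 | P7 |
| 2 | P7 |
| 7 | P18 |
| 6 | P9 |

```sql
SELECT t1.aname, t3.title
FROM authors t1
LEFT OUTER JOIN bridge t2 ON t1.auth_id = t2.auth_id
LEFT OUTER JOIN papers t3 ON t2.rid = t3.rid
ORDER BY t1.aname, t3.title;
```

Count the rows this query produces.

Evaluate left to right. First `authors t1 LEFT JOIN bridge t2` on auth_id: 6 row(s).
Then LEFT JOIN `papers t3` on rid: each of those 6 rows is kept; rows whose t2.rid has no match in t3 get NULL for t3's columns.
Result: 6 row(s).

6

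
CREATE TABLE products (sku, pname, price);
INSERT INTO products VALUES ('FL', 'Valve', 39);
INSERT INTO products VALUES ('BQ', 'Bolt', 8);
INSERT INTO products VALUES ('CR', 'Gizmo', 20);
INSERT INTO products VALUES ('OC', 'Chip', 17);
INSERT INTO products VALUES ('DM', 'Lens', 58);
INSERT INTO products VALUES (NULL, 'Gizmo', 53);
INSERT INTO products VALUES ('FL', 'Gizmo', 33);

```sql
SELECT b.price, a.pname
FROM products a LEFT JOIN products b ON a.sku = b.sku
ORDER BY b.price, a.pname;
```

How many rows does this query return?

9

LEFT JOIN keeps every row from `products a`; unmatched rows get NULL for `products b`'s columns.
Matching on a.sku = b.sku. A NULL in a compared column never satisfies the condition.
Matched pairs: 8; unmatched a rows kept: 1.
Total: 8 matched + 1 padded = 9 rows.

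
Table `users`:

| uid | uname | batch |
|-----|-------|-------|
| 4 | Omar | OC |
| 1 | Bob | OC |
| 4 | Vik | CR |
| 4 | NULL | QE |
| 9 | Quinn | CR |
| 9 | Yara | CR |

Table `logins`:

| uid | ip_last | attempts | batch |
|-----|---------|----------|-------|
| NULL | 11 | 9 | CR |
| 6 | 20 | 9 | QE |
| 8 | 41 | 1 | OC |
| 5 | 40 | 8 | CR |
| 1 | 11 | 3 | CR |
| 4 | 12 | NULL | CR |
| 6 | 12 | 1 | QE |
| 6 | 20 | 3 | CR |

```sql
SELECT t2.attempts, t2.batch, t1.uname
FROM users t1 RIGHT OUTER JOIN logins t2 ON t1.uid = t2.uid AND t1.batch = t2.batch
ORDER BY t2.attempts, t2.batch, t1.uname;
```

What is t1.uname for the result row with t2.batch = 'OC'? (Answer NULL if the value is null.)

RIGHT JOIN keeps every row from `logins`; unmatched rows get NULL for `users`'s columns.
Matching on t1.uid = t2.uid AND t1.batch = t2.batch. A NULL in a compared column never satisfies the condition.
- t1 row (uid=4, batch=OC): no match.
- t1 row (uid=1, batch=OC): no match.
- t1 row (uid=4, batch=CR): matches 1 t2 row(s) → 1 output row(s).
- t1 row (uid=4, batch=QE): no match.
- t1 row (uid=9, batch=CR): no match.
- t1 row (uid=9, batch=CR): no match.
- 7 row(s) from t2 found no t1 partner → padded with NULL.

NULL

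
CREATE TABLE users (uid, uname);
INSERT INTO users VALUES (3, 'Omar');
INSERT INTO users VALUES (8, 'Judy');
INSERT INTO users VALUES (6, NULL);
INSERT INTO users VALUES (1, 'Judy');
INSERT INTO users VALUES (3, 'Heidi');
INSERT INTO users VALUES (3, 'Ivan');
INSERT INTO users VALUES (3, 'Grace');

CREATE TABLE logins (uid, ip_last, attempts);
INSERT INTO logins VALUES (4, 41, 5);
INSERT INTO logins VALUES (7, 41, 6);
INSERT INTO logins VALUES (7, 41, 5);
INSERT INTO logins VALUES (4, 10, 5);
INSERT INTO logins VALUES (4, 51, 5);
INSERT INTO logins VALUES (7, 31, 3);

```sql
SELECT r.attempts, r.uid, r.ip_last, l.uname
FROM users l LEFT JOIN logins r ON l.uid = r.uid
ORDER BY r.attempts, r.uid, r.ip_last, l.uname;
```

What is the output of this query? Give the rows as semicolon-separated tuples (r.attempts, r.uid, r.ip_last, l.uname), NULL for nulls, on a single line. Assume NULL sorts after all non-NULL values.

LEFT JOIN keeps every row from `users`; unmatched rows get NULL for `logins`'s columns.
Matching on l.uid = r.uid.
Matched pairs: 0; unmatched l rows kept: 7.

(NULL, NULL, NULL, Grace); (NULL, NULL, NULL, Heidi); (NULL, NULL, NULL, Ivan); (NULL, NULL, NULL, Judy); (NULL, NULL, NULL, Judy); (NULL, NULL, NULL, Omar); (NULL, NULL, NULL, NULL)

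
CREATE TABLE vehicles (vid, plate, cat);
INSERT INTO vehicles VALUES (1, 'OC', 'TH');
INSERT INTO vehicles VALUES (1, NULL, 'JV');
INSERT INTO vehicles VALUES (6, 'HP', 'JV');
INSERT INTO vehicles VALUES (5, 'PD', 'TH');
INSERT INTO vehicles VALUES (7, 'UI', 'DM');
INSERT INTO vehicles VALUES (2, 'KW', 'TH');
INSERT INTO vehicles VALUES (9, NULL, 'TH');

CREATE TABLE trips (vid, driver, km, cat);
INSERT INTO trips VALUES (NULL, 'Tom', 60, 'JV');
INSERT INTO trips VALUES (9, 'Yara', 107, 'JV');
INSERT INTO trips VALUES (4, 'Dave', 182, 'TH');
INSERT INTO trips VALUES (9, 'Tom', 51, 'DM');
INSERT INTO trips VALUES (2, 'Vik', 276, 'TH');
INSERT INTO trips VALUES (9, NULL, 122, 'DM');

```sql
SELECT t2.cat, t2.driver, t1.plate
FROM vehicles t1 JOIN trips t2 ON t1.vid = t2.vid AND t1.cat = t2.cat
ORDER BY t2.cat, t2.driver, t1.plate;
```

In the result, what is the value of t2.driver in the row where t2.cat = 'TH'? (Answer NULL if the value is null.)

Vik

INNER JOIN keeps only pairs where the ON condition holds.
Matching on t1.vid = t2.vid AND t1.cat = t2.cat. A NULL in a compared column never satisfies the condition.
- t1[0] vid=1, cat=TH → no match; dropped.
- t1[1] vid=1, cat=JV → no match; dropped.
- t1[2] vid=6, cat=JV → no match; dropped.
- t1[3] vid=5, cat=TH → no match; dropped.
- t1[4] vid=7, cat=DM → no match; dropped.
- t1[5] vid=2, cat=TH → 1 match(es) in t2 → 1 row(s).
- t1[6] vid=9, cat=TH → no match; dropped.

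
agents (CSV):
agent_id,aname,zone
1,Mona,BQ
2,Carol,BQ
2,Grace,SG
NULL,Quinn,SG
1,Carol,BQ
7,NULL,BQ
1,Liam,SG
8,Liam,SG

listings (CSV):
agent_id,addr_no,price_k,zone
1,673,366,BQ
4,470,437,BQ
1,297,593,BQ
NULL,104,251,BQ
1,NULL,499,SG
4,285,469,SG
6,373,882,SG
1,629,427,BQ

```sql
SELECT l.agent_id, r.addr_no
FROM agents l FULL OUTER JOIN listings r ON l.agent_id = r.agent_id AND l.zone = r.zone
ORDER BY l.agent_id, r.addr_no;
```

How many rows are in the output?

16

FULL OUTER JOIN keeps every row from both sides; unmatched rows get NULL for the other side's columns.
Matching on l.agent_id = r.agent_id AND l.zone = r.zone. A NULL in a compared column never satisfies the condition.
Matched pairs: 7; unmatched l rows kept: 5; unmatched r rows kept: 4.
Total: 7 matched + 9 padded = 16 rows.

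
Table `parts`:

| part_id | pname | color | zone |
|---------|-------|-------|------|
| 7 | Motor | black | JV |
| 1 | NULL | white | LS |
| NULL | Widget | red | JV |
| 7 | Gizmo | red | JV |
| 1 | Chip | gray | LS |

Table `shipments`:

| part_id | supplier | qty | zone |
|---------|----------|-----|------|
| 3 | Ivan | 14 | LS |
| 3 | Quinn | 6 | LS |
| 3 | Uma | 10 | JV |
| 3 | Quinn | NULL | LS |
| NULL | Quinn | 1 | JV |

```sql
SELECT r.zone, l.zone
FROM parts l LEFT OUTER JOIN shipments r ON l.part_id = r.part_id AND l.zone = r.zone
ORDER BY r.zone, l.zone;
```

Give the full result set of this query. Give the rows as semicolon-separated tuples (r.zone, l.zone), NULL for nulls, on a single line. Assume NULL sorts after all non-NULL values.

(NULL, JV); (NULL, JV); (NULL, JV); (NULL, LS); (NULL, LS)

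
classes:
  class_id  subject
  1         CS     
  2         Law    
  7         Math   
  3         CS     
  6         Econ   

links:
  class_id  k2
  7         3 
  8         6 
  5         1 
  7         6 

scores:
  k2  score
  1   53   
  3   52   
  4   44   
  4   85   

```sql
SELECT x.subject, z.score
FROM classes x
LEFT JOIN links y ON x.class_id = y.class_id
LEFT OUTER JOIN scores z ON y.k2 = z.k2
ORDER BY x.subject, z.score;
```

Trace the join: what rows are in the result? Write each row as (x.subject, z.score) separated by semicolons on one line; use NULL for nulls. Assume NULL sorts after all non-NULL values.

Step 1 — x LEFT JOIN y on class_id → 6 row(s).
Then LEFT JOIN `scores z` on k2: each of those 6 rows is kept; rows whose y.k2 has no match in z get NULL for z's columns.

(CS, NULL); (CS, NULL); (Econ, NULL); (Law, NULL); (Math, 52); (Math, NULL)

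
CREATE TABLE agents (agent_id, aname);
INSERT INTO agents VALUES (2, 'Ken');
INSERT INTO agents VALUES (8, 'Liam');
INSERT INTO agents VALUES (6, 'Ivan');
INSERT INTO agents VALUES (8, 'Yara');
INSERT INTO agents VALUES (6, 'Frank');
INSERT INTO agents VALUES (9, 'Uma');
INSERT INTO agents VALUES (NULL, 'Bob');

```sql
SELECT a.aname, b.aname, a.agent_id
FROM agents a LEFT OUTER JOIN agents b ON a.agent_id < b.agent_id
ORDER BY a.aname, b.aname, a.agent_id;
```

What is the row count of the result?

15

LEFT JOIN keeps every row from `agents a`; unmatched rows get NULL for `agents b`'s columns.
Matching on a.agent_id < b.agent_id. A NULL in a compared column never satisfies the condition.
- a row (agent_id=2): matches 5 b row(s) → 5 output row(s).
- a row (agent_id=8): matches 1 b row(s) → 1 output row(s).
- a row (agent_id=6): matches 3 b row(s) → 3 output row(s).
- a row (agent_id=8): matches 1 b row(s) → 1 output row(s).
- a row (agent_id=6): matches 3 b row(s) → 3 output row(s).
- a row (agent_id=9): no match → kept, b columns NULL.
- a row (agent_id=NULL): no match → kept, b columns NULL.
Total: 13 matched + 2 padded = 15 rows.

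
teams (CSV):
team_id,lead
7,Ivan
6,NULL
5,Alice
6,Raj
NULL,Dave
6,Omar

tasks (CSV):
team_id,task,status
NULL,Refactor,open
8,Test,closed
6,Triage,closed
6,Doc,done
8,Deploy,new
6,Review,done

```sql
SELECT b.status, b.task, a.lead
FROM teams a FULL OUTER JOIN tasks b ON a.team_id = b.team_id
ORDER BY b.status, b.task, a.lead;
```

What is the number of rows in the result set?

15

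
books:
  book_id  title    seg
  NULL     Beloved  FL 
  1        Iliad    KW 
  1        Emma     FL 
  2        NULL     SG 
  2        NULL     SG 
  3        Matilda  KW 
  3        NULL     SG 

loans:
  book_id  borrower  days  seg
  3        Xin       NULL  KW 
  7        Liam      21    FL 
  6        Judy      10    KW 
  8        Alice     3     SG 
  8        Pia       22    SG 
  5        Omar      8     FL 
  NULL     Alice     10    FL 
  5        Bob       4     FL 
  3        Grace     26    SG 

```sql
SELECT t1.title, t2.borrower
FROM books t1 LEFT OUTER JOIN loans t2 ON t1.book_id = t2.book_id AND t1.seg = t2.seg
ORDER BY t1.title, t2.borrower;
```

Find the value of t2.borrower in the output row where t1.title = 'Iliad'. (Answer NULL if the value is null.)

NULL

LEFT JOIN keeps every row from `books`; unmatched rows get NULL for `loans`'s columns.
Matching on t1.book_id = t2.book_id AND t1.seg = t2.seg. A NULL in a compared column never satisfies the condition.
Matched pairs: 2; unmatched t1 rows kept: 5.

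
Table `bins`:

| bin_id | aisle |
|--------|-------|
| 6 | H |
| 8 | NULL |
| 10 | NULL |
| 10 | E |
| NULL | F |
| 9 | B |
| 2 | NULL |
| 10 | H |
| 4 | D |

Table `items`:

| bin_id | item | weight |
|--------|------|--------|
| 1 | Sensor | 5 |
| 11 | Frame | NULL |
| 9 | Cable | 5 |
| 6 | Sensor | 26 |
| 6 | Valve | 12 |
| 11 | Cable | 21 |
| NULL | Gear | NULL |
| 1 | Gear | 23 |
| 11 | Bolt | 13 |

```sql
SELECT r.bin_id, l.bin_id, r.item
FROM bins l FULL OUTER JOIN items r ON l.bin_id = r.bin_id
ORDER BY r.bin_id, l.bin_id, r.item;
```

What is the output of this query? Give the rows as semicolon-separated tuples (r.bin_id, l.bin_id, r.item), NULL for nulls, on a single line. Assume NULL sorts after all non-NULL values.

FULL OUTER JOIN keeps every row from both sides; unmatched rows get NULL for the other side's columns.
Matching on l.bin_id = r.bin_id. A NULL in a compared column never satisfies the condition.
Matched pairs: 3; unmatched l rows kept: 7; unmatched r rows kept: 6.

(1, NULL, Gear); (1, NULL, Sensor); (6, 6, Sensor); (6, 6, Valve); (9, 9, Cable); (11, NULL, Bolt); (11, NULL, Cable); (11, NULL, Frame); (NULL, 2, NULL); (NULL, 4, NULL); (NULL, 8, NULL); (NULL, 10, NULL); (NULL, 10, NULL); (NULL, 10, NULL); (NULL, NULL, Gear); (NULL, NULL, NULL)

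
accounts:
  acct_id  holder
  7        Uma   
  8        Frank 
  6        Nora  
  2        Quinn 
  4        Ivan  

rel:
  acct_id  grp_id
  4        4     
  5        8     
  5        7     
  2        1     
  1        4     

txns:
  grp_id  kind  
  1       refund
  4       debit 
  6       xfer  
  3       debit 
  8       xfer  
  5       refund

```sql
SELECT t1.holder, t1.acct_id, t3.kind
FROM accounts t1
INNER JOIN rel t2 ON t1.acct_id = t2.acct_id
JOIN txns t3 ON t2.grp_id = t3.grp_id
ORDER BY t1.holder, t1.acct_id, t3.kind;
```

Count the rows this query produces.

2

Evaluate left to right. First `accounts t1 INNER JOIN rel t2` on acct_id: 2 row(s).
Then INNER JOIN `txns t3` on grp_id: keep only rows whose t2.grp_id appears in t3.
Result: 2 row(s).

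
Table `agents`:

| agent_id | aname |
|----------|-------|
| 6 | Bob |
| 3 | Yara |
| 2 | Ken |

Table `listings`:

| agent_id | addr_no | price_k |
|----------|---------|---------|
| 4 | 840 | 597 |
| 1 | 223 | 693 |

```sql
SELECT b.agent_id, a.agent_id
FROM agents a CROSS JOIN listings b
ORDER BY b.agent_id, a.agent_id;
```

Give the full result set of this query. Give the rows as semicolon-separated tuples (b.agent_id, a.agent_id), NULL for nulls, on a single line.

CROSS JOIN pairs every row of `agents` with every row of `listings`: 3 × 2 = 6 rows.
After projecting and ordering:
b.agent_id | a.agent_id
1 | 2
1 | 3
1 | 6
4 | 2
4 | 3
4 | 6

(1, 2); (1, 3); (1, 6); (4, 2); (4, 3); (4, 6)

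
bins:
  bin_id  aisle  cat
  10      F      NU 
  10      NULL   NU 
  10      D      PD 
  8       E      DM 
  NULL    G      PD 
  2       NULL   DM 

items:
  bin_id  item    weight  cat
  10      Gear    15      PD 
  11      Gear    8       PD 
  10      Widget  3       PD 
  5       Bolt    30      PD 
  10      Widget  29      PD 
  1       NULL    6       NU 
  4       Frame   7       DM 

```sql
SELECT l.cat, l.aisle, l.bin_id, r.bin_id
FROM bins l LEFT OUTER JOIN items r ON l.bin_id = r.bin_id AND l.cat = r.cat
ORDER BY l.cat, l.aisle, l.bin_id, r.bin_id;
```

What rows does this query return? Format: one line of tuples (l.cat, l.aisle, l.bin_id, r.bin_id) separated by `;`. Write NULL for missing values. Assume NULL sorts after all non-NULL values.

(DM, E, 8, NULL); (DM, NULL, 2, NULL); (NU, F, 10, NULL); (NU, NULL, 10, NULL); (PD, D, 10, 10); (PD, D, 10, 10); (PD, D, 10, 10); (PD, G, NULL, NULL)

LEFT JOIN keeps every row from `bins`; unmatched rows get NULL for `items`'s columns.
Matching on l.bin_id = r.bin_id AND l.cat = r.cat. A NULL in a compared column never satisfies the condition.
- l[0] bin_id=10, cat=NU → no match; kept with NULLs on the r side.
- l[1] bin_id=10, cat=NU → no match; kept with NULLs on the r side.
- l[2] bin_id=10, cat=PD → 3 match(es) in r → 3 row(s).
- l[3] bin_id=8, cat=DM → no match; kept with NULLs on the r side.
- l[4] bin_id=NULL, cat=PD → no match; kept with NULLs on the r side.
- l[5] bin_id=2, cat=DM → no match; kept with NULLs on the r side.
After projecting and ordering:
l.cat | l.aisle | l.bin_id | r.bin_id
DM | E | 8 | NULL
DM | NULL | 2 | NULL
NU | F | 10 | NULL
NU | NULL | 10 | NULL
PD | D | 10 | 10
PD | D | 10 | 10
PD | D | 10 | 10
PD | G | NULL | NULL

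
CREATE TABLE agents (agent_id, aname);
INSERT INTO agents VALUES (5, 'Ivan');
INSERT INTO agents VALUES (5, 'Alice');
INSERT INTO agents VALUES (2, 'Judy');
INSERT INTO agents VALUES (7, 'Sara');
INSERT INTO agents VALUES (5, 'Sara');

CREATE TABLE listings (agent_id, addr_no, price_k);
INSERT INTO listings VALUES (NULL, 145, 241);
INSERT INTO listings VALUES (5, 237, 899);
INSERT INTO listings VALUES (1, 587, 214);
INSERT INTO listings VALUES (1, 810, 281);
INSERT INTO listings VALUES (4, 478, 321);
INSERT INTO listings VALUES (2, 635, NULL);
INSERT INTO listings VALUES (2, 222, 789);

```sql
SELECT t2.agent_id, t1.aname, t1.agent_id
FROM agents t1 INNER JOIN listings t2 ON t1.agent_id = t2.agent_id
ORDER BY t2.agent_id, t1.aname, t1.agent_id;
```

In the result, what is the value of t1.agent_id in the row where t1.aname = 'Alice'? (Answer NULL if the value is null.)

INNER JOIN keeps only pairs where the ON condition holds.
Matching on t1.agent_id = t2.agent_id. A NULL in a compared column never satisfies the condition.
Matched pairs: 5.

5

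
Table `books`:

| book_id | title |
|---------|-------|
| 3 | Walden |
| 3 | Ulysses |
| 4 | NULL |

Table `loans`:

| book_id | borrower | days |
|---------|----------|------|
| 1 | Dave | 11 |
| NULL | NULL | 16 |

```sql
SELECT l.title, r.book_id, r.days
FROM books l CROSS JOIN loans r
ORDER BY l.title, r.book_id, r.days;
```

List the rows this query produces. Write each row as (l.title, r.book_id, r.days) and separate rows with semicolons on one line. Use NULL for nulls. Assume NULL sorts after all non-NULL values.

(Ulysses, 1, 11); (Ulysses, NULL, 16); (Walden, 1, 11); (Walden, NULL, 16); (NULL, 1, 11); (NULL, NULL, 16)

CROSS JOIN pairs every row of `books` with every row of `loans`: 3 × 2 = 6 rows.
After projecting and ordering:
l.title | r.book_id | r.days
Ulysses | 1 | 11
Ulysses | NULL | 16
Walden | 1 | 11
Walden | NULL | 16
NULL | 1 | 11
NULL | NULL | 16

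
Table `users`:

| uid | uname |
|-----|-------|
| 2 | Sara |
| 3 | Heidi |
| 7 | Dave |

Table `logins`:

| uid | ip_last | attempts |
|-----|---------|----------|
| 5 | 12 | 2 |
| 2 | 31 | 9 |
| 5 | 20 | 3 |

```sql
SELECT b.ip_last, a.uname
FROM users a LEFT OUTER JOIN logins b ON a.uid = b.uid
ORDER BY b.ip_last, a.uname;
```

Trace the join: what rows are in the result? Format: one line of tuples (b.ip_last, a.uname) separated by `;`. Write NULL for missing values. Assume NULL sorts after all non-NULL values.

(31, Sara); (NULL, Dave); (NULL, Heidi)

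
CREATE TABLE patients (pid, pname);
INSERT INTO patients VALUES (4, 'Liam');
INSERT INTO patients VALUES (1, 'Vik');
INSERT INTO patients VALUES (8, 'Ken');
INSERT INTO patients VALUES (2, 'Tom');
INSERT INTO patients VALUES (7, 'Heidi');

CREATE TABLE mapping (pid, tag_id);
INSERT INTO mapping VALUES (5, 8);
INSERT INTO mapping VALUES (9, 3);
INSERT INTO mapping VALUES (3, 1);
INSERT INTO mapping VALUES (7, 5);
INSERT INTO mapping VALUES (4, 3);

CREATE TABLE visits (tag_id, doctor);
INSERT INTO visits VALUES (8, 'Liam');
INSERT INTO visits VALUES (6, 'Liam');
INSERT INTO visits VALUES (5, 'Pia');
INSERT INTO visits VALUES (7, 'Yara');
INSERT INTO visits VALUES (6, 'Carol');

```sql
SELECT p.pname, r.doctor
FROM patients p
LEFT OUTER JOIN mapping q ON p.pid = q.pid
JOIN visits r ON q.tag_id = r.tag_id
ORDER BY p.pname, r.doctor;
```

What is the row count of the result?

Joins associate left-to-right: patients LEFT JOIN mapping on pid gives 5 intermediate row(s).
Then INNER JOIN `visits r` on tag_id: keep only rows whose q.tag_id appears in r.
Result: 1 row(s).

1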